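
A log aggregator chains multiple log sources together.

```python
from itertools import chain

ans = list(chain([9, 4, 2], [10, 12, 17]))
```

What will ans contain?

Step 1: chain() concatenates iterables: [9, 4, 2] + [10, 12, 17].
Therefore ans = [9, 4, 2, 10, 12, 17].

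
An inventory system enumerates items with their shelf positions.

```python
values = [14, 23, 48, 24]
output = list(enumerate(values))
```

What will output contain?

Step 1: enumerate pairs each element with its index:
  (0, 14)
  (1, 23)
  (2, 48)
  (3, 24)
Therefore output = [(0, 14), (1, 23), (2, 48), (3, 24)].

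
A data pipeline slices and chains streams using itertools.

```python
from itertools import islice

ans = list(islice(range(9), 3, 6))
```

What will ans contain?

Step 1: islice(range(9), 3, 6) takes elements at indices [3, 6).
Step 2: Elements: [3, 4, 5].
Therefore ans = [3, 4, 5].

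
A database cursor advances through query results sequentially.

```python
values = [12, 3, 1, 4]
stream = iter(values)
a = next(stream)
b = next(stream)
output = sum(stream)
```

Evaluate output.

Step 1: Create iterator over [12, 3, 1, 4].
Step 2: a = next() = 12, b = next() = 3.
Step 3: sum() of remaining [1, 4] = 5.
Therefore output = 5.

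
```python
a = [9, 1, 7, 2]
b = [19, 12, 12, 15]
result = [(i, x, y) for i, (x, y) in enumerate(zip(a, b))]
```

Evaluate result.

Step 1: enumerate(zip(a, b)) gives index with paired elements:
  i=0: (9, 19)
  i=1: (1, 12)
  i=2: (7, 12)
  i=3: (2, 15)
Therefore result = [(0, 9, 19), (1, 1, 12), (2, 7, 12), (3, 2, 15)].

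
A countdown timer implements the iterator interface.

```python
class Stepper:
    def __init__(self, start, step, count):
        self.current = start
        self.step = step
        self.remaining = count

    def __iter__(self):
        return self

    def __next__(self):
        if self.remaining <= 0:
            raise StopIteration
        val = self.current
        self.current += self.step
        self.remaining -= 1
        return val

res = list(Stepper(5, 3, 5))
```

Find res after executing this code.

Step 1: Stepper starts at 5, increments by 3, for 5 steps:
  Yield 5, then current += 3
  Yield 8, then current += 3
  Yield 11, then current += 3
  Yield 14, then current += 3
  Yield 17, then current += 3
Therefore res = [5, 8, 11, 14, 17].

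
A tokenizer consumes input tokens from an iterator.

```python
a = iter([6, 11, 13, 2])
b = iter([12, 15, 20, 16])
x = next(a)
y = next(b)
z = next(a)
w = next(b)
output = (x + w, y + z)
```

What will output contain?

Step 1: a iterates [6, 11, 13, 2], b iterates [12, 15, 20, 16].
Step 2: x = next(a) = 6, y = next(b) = 12.
Step 3: z = next(a) = 11, w = next(b) = 15.
Step 4: output = (6 + 15, 12 + 11) = (21, 23).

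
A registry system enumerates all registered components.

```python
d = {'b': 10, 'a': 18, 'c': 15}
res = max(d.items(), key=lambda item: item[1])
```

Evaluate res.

Step 1: Find item with maximum value:
  ('b', 10)
  ('a', 18)
  ('c', 15)
Step 2: Maximum value is 18 at key 'a'.
Therefore res = ('a', 18).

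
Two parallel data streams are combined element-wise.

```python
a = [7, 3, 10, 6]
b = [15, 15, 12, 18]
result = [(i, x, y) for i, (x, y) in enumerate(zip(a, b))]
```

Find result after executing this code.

Step 1: enumerate(zip(a, b)) gives index with paired elements:
  i=0: (7, 15)
  i=1: (3, 15)
  i=2: (10, 12)
  i=3: (6, 18)
Therefore result = [(0, 7, 15), (1, 3, 15), (2, 10, 12), (3, 6, 18)].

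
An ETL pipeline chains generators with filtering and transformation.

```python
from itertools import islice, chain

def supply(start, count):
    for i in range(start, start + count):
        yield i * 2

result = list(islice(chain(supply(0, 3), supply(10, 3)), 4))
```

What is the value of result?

Step 1: supply(0, 3) yields [0, 2, 4].
Step 2: supply(10, 3) yields [20, 22, 24].
Step 3: chain concatenates: [0, 2, 4, 20, 22, 24].
Step 4: islice takes first 4: [0, 2, 4, 20].
Therefore result = [0, 2, 4, 20].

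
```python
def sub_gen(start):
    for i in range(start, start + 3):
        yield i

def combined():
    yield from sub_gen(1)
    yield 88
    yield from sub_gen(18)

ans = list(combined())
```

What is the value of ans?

Step 1: combined() delegates to sub_gen(1):
  yield 1
  yield 2
  yield 3
Step 2: yield 88
Step 3: Delegates to sub_gen(18):
  yield 18
  yield 19
  yield 20
Therefore ans = [1, 2, 3, 88, 18, 19, 20].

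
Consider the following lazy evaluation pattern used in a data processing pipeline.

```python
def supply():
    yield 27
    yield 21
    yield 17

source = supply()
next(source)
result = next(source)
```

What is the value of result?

Step 1: supply() creates a generator.
Step 2: next(source) yields 27 (consumed and discarded).
Step 3: next(source) yields 21, assigned to result.
Therefore result = 21.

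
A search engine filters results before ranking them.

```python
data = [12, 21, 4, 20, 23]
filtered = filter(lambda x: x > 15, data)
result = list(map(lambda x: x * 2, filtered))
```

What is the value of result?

Step 1: Filter data for elements > 15:
  12: removed
  21: kept
  4: removed
  20: kept
  23: kept
Step 2: Map x * 2 on filtered [21, 20, 23]:
  21 -> 42
  20 -> 40
  23 -> 46
Therefore result = [42, 40, 46].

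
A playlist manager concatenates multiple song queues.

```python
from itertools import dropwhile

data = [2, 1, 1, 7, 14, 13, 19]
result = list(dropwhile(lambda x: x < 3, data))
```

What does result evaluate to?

Step 1: dropwhile drops elements while < 3:
  2 < 3: dropped
  1 < 3: dropped
  1 < 3: dropped
  7: kept (dropping stopped)
Step 2: Remaining elements kept regardless of condition.
Therefore result = [7, 14, 13, 19].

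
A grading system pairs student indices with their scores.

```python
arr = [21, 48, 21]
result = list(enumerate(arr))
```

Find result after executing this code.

Step 1: enumerate pairs each element with its index:
  (0, 21)
  (1, 48)
  (2, 21)
Therefore result = [(0, 21), (1, 48), (2, 21)].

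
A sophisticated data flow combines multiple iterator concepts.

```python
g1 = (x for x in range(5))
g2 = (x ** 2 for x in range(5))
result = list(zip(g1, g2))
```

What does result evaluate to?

Step 1: g1 produces [0, 1, 2, 3, 4].
Step 2: g2 produces [0, 1, 4, 9, 16].
Step 3: zip pairs them: [(0, 0), (1, 1), (2, 4), (3, 9), (4, 16)].
Therefore result = [(0, 0), (1, 1), (2, 4), (3, 9), (4, 16)].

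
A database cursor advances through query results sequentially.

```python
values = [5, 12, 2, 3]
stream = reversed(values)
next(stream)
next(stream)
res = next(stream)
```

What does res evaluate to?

Step 1: reversed([5, 12, 2, 3]) gives iterator: [3, 2, 12, 5].
Step 2: First next() = 3, second next() = 2.
Step 3: Third next() = 12.
Therefore res = 12.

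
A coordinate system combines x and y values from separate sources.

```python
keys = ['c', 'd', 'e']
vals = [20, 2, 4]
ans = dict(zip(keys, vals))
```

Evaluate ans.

Step 1: zip pairs keys with values:
  'c' -> 20
  'd' -> 2
  'e' -> 4
Therefore ans = {'c': 20, 'd': 2, 'e': 4}.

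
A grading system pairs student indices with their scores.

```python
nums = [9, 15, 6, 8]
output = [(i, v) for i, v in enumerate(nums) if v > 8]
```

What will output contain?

Step 1: Filter enumerate([9, 15, 6, 8]) keeping v > 8:
  (0, 9): 9 > 8, included
  (1, 15): 15 > 8, included
  (2, 6): 6 <= 8, excluded
  (3, 8): 8 <= 8, excluded
Therefore output = [(0, 9), (1, 15)].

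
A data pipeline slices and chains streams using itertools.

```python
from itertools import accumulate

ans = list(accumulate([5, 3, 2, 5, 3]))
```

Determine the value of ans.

Step 1: accumulate computes running sums:
  + 5 = 5
  + 3 = 8
  + 2 = 10
  + 5 = 15
  + 3 = 18
Therefore ans = [5, 8, 10, 15, 18].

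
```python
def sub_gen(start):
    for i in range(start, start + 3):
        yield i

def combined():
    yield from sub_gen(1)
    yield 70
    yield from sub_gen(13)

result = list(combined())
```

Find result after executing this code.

Step 1: combined() delegates to sub_gen(1):
  yield 1
  yield 2
  yield 3
Step 2: yield 70
Step 3: Delegates to sub_gen(13):
  yield 13
  yield 14
  yield 15
Therefore result = [1, 2, 3, 70, 13, 14, 15].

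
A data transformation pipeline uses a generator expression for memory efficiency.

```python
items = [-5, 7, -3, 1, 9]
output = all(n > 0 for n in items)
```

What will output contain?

Step 1: Check n > 0 for each element in [-5, 7, -3, 1, 9]:
  -5 > 0: False
  7 > 0: True
  -3 > 0: False
  1 > 0: True
  9 > 0: True
Step 2: all() returns False.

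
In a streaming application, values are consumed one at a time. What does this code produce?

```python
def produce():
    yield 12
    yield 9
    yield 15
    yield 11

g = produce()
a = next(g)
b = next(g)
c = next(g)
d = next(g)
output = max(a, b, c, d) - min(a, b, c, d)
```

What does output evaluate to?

Step 1: Create generator and consume all values:
  a = next(g) = 12
  b = next(g) = 9
  c = next(g) = 15
  d = next(g) = 11
Step 2: max = 15, min = 9, output = 15 - 9 = 6.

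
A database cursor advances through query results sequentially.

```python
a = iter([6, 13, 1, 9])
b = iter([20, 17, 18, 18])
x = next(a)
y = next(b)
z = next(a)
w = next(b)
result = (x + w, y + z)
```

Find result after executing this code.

Step 1: a iterates [6, 13, 1, 9], b iterates [20, 17, 18, 18].
Step 2: x = next(a) = 6, y = next(b) = 20.
Step 3: z = next(a) = 13, w = next(b) = 17.
Step 4: result = (6 + 17, 20 + 13) = (23, 33).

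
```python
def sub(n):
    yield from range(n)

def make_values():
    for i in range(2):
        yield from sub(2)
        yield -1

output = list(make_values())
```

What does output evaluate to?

Step 1: For each i in range(2):
  i=0: yield from sub(2) -> [0, 1], then yield -1
  i=1: yield from sub(2) -> [0, 1], then yield -1
Therefore output = [0, 1, -1, 0, 1, -1].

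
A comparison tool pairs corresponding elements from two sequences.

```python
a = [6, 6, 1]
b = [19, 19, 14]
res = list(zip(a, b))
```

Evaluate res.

Step 1: zip pairs elements at same index:
  Index 0: (6, 19)
  Index 1: (6, 19)
  Index 2: (1, 14)
Therefore res = [(6, 19), (6, 19), (1, 14)].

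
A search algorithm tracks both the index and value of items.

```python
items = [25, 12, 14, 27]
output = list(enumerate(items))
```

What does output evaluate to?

Step 1: enumerate pairs each element with its index:
  (0, 25)
  (1, 12)
  (2, 14)
  (3, 27)
Therefore output = [(0, 25), (1, 12), (2, 14), (3, 27)].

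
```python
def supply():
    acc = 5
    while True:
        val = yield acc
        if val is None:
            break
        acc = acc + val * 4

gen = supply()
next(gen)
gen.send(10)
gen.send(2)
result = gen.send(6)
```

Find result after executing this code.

Step 1: next() -> yield acc=5.
Step 2: send(10) -> val=10, acc = 5 + 10*4 = 45, yield 45.
Step 3: send(2) -> val=2, acc = 45 + 2*4 = 53, yield 53.
Step 4: send(6) -> val=6, acc = 53 + 6*4 = 77, yield 77.
Therefore result = 77.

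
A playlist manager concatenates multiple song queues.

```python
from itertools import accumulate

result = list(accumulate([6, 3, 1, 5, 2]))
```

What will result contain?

Step 1: accumulate computes running sums:
  + 6 = 6
  + 3 = 9
  + 1 = 10
  + 5 = 15
  + 2 = 17
Therefore result = [6, 9, 10, 15, 17].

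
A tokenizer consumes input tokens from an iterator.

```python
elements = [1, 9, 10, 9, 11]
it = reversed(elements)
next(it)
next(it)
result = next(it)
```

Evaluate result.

Step 1: reversed([1, 9, 10, 9, 11]) gives iterator: [11, 9, 10, 9, 1].
Step 2: First next() = 11, second next() = 9.
Step 3: Third next() = 10.
Therefore result = 10.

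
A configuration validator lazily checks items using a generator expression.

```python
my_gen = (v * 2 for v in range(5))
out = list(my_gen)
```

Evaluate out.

Step 1: For each v in range(5), compute v*2:
  v=0: 0*2 = 0
  v=1: 1*2 = 2
  v=2: 2*2 = 4
  v=3: 3*2 = 6
  v=4: 4*2 = 8
Therefore out = [0, 2, 4, 6, 8].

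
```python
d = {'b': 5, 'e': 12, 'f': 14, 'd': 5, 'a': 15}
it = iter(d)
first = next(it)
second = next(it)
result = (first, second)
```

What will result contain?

Step 1: iter(d) iterates over keys: ['b', 'e', 'f', 'd', 'a'].
Step 2: first = next(it) = 'b', second = next(it) = 'e'.
Therefore result = ('b', 'e').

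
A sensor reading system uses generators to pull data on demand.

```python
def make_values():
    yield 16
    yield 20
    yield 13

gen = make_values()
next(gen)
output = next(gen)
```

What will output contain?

Step 1: make_values() creates a generator.
Step 2: next(gen) yields 16 (consumed and discarded).
Step 3: next(gen) yields 20, assigned to output.
Therefore output = 20.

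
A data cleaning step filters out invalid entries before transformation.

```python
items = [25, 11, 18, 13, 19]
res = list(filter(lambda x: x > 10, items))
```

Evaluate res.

Step 1: Filter elements > 10:
  25: kept
  11: kept
  18: kept
  13: kept
  19: kept
Therefore res = [25, 11, 18, 13, 19].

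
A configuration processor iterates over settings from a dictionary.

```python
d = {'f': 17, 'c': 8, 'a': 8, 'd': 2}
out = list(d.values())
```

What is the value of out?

Step 1: d.values() returns the dictionary values in insertion order.
Therefore out = [17, 8, 8, 2].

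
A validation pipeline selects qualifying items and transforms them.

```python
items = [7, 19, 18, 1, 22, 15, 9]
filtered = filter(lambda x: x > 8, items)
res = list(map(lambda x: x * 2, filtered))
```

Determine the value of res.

Step 1: Filter items for elements > 8:
  7: removed
  19: kept
  18: kept
  1: removed
  22: kept
  15: kept
  9: kept
Step 2: Map x * 2 on filtered [19, 18, 22, 15, 9]:
  19 -> 38
  18 -> 36
  22 -> 44
  15 -> 30
  9 -> 18
Therefore res = [38, 36, 44, 30, 18].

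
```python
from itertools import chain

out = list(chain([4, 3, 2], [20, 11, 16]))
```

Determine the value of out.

Step 1: chain() concatenates iterables: [4, 3, 2] + [20, 11, 16].
Therefore out = [4, 3, 2, 20, 11, 16].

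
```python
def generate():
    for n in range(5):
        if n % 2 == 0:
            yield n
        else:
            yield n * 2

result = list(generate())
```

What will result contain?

Step 1: For each n in range(5), yield n if even, else n*2:
  n=0 (even): yield 0
  n=1 (odd): yield 1*2 = 2
  n=2 (even): yield 2
  n=3 (odd): yield 3*2 = 6
  n=4 (even): yield 4
Therefore result = [0, 2, 2, 6, 4].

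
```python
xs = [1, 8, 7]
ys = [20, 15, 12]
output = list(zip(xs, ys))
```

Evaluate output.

Step 1: zip pairs elements at same index:
  Index 0: (1, 20)
  Index 1: (8, 15)
  Index 2: (7, 12)
Therefore output = [(1, 20), (8, 15), (7, 12)].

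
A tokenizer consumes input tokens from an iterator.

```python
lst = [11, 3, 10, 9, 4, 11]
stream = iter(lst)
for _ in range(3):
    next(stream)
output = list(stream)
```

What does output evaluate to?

Step 1: Create iterator over [11, 3, 10, 9, 4, 11].
Step 2: Advance 3 positions (consuming [11, 3, 10]).
Step 3: list() collects remaining elements: [9, 4, 11].
Therefore output = [9, 4, 11].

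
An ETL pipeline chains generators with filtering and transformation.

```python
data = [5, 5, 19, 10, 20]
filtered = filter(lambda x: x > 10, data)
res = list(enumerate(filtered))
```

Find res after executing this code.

Step 1: Filter [5, 5, 19, 10, 20] for > 10: [19, 20].
Step 2: enumerate re-indexes from 0: [(0, 19), (1, 20)].
Therefore res = [(0, 19), (1, 20)].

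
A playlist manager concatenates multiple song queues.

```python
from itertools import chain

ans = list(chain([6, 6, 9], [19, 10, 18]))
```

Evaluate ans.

Step 1: chain() concatenates iterables: [6, 6, 9] + [19, 10, 18].
Therefore ans = [6, 6, 9, 19, 10, 18].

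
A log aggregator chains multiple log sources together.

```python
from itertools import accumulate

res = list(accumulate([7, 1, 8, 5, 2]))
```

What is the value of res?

Step 1: accumulate computes running sums:
  + 7 = 7
  + 1 = 8
  + 8 = 16
  + 5 = 21
  + 2 = 23
Therefore res = [7, 8, 16, 21, 23].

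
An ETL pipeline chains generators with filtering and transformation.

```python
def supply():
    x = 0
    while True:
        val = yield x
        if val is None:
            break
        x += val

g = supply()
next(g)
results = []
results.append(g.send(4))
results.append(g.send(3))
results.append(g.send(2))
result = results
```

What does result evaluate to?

Step 1: next(g) -> yield 0.
Step 2: send(4) -> x = 4, yield 4.
Step 3: send(3) -> x = 7, yield 7.
Step 4: send(2) -> x = 9, yield 9.
Therefore result = [4, 7, 9].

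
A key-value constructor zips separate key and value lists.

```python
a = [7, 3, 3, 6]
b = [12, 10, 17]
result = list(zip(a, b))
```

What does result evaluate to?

Step 1: zip stops at shortest (len(a)=4, len(b)=3):
  Index 0: (7, 12)
  Index 1: (3, 10)
  Index 2: (3, 17)
Step 2: Last element of a (6) has no pair, dropped.
Therefore result = [(7, 12), (3, 10), (3, 17)].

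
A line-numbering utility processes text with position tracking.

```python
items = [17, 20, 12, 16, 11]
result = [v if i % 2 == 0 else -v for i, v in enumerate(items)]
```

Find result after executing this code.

Step 1: For each (i, v), keep v if i is even, negate if odd:
  i=0 (even): keep 17
  i=1 (odd): negate to -20
  i=2 (even): keep 12
  i=3 (odd): negate to -16
  i=4 (even): keep 11
Therefore result = [17, -20, 12, -16, 11].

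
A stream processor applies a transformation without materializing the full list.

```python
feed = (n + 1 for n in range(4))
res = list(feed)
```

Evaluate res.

Step 1: For each n in range(4), compute n+1:
  n=0: 0+1 = 1
  n=1: 1+1 = 2
  n=2: 2+1 = 3
  n=3: 3+1 = 4
Therefore res = [1, 2, 3, 4].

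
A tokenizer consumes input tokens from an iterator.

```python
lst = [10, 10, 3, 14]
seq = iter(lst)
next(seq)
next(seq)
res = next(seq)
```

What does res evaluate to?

Step 1: Create iterator over [10, 10, 3, 14].
Step 2: next() consumes 10.
Step 3: next() consumes 10.
Step 4: next() returns 3.
Therefore res = 3.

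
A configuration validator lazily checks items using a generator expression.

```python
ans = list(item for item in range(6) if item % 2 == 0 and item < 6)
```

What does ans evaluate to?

Step 1: Filter range(6) where item % 2 == 0 and item < 6:
  item=0: both conditions met, included
  item=1: excluded (1 % 2 != 0)
  item=2: both conditions met, included
  item=3: excluded (3 % 2 != 0)
  item=4: both conditions met, included
  item=5: excluded (5 % 2 != 0)
Therefore ans = [0, 2, 4].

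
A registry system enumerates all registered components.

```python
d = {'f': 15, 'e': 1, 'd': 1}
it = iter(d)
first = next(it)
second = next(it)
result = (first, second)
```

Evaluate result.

Step 1: iter(d) iterates over keys: ['f', 'e', 'd'].
Step 2: first = next(it) = 'f', second = next(it) = 'e'.
Therefore result = ('f', 'e').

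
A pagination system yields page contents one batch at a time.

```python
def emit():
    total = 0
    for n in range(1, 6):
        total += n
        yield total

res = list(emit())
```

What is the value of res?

Step 1: Generator accumulates running sum:
  n=1: total = 1, yield 1
  n=2: total = 3, yield 3
  n=3: total = 6, yield 6
  n=4: total = 10, yield 10
  n=5: total = 15, yield 15
Therefore res = [1, 3, 6, 10, 15].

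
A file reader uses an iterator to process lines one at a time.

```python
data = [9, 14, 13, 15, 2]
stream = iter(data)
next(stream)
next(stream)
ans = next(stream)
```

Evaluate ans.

Step 1: Create iterator over [9, 14, 13, 15, 2].
Step 2: next() consumes 9.
Step 3: next() consumes 14.
Step 4: next() returns 13.
Therefore ans = 13.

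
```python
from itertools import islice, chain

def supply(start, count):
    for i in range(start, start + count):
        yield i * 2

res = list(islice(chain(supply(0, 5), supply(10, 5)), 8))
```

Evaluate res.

Step 1: supply(0, 5) yields [0, 2, 4, 6, 8].
Step 2: supply(10, 5) yields [20, 22, 24, 26, 28].
Step 3: chain concatenates: [0, 2, 4, 6, 8, 20, 22, 24, 26, 28].
Step 4: islice takes first 8: [0, 2, 4, 6, 8, 20, 22, 24].
Therefore res = [0, 2, 4, 6, 8, 20, 22, 24].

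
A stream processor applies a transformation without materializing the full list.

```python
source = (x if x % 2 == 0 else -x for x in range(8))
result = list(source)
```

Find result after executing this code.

Step 1: For each x in range(8), yield x if even, else -x:
  x=0: even, yield 0
  x=1: odd, yield -1
  x=2: even, yield 2
  x=3: odd, yield -3
  x=4: even, yield 4
  x=5: odd, yield -5
  x=6: even, yield 6
  x=7: odd, yield -7
Therefore result = [0, -1, 2, -3, 4, -5, 6, -7].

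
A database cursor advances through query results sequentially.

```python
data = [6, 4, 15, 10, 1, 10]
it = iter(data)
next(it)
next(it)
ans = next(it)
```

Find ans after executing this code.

Step 1: Create iterator over [6, 4, 15, 10, 1, 10].
Step 2: next() consumes 6.
Step 3: next() consumes 4.
Step 4: next() returns 15.
Therefore ans = 15.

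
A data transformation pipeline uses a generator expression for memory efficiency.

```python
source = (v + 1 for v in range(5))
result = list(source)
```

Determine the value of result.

Step 1: For each v in range(5), compute v+1:
  v=0: 0+1 = 1
  v=1: 1+1 = 2
  v=2: 2+1 = 3
  v=3: 3+1 = 4
  v=4: 4+1 = 5
Therefore result = [1, 2, 3, 4, 5].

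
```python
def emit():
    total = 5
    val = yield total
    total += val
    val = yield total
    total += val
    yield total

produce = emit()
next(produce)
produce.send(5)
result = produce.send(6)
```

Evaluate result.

Step 1: next() -> yield total=5.
Step 2: send(5) -> val=5, total = 5+5 = 10, yield 10.
Step 3: send(6) -> val=6, total = 10+6 = 16, yield 16.
Therefore result = 16.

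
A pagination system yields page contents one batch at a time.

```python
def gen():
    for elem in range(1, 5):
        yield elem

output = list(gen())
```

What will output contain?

Step 1: The generator yields each value from range(1, 5).
Step 2: list() consumes all yields: [1, 2, 3, 4].
Therefore output = [1, 2, 3, 4].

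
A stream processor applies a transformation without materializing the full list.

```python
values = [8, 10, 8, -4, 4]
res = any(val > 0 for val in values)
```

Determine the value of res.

Step 1: Check val > 0 for each element in [8, 10, 8, -4, 4]:
  8 > 0: True
  10 > 0: True
  8 > 0: True
  -4 > 0: False
  4 > 0: True
Step 2: any() returns True.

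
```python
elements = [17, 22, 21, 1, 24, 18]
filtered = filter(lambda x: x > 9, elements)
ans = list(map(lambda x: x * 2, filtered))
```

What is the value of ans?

Step 1: Filter elements for elements > 9:
  17: kept
  22: kept
  21: kept
  1: removed
  24: kept
  18: kept
Step 2: Map x * 2 on filtered [17, 22, 21, 24, 18]:
  17 -> 34
  22 -> 44
  21 -> 42
  24 -> 48
  18 -> 36
Therefore ans = [34, 44, 42, 48, 36].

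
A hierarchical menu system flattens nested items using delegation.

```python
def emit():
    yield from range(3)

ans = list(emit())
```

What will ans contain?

Step 1: yield from delegates to the iterable, yielding each element.
Step 2: Collected values: [0, 1, 2].
Therefore ans = [0, 1, 2].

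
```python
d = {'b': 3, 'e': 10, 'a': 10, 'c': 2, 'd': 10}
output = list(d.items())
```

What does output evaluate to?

Step 1: d.items() returns (key, value) pairs in insertion order.
Therefore output = [('b', 3), ('e', 10), ('a', 10), ('c', 2), ('d', 10)].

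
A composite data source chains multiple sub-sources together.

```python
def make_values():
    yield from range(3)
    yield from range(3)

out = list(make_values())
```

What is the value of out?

Step 1: Trace yields in order:
  yield 0
  yield 1
  yield 2
  yield 0
  yield 1
  yield 2
Therefore out = [0, 1, 2, 0, 1, 2].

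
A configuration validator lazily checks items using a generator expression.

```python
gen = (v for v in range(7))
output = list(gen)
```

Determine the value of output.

Step 1: Generator expression iterates range(7): [0, 1, 2, 3, 4, 5, 6].
Step 2: list() collects all values.
Therefore output = [0, 1, 2, 3, 4, 5, 6].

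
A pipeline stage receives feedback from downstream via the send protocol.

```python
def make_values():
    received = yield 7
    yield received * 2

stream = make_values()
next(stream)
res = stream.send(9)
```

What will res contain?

Step 1: next(stream) advances to first yield, producing 7.
Step 2: send(9) resumes, received = 9.
Step 3: yield received * 2 = 9 * 2 = 18.
Therefore res = 18.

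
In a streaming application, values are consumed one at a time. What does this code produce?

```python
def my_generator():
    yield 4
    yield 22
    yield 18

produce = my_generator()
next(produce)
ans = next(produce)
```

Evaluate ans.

Step 1: my_generator() creates a generator.
Step 2: next(produce) yields 4 (consumed and discarded).
Step 3: next(produce) yields 22, assigned to ans.
Therefore ans = 22.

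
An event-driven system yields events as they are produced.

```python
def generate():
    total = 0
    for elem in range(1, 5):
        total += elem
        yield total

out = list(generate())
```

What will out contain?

Step 1: Generator accumulates running sum:
  elem=1: total = 1, yield 1
  elem=2: total = 3, yield 3
  elem=3: total = 6, yield 6
  elem=4: total = 10, yield 10
Therefore out = [1, 3, 6, 10].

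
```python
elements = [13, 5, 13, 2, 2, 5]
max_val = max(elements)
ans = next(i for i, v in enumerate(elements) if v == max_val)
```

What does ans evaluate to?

Step 1: max([13, 5, 13, 2, 2, 5]) = 13.
Step 2: Find first index where value == 13:
  Index 0: 13 == 13, found!
Therefore ans = 0.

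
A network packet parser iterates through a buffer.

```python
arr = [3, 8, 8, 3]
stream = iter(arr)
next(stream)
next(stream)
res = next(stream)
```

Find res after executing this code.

Step 1: Create iterator over [3, 8, 8, 3].
Step 2: next() consumes 3.
Step 3: next() consumes 8.
Step 4: next() returns 8.
Therefore res = 8.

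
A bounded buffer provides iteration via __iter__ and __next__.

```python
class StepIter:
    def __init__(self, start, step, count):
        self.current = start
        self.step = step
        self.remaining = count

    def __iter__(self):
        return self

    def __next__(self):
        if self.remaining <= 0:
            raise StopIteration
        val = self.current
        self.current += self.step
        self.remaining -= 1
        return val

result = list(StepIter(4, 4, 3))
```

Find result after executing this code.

Step 1: StepIter starts at 4, increments by 4, for 3 steps:
  Yield 4, then current += 4
  Yield 8, then current += 4
  Yield 12, then current += 4
Therefore result = [4, 8, 12].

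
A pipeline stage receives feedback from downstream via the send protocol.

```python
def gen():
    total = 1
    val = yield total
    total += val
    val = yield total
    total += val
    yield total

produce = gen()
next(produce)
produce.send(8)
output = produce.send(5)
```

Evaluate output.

Step 1: next() -> yield total=1.
Step 2: send(8) -> val=8, total = 1+8 = 9, yield 9.
Step 3: send(5) -> val=5, total = 9+5 = 14, yield 14.
Therefore output = 14.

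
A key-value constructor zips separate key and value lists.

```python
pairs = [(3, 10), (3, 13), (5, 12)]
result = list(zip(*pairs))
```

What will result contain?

Step 1: zip(*pairs) transposes: unzips [(3, 10), (3, 13), (5, 12)] into separate sequences.
Step 2: First elements: (3, 3, 5), second elements: (10, 13, 12).
Therefore result = [(3, 3, 5), (10, 13, 12)].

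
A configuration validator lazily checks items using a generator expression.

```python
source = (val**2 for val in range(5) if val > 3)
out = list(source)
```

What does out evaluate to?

Step 1: For range(5), keep val > 3, then square:
  val=0: 0 <= 3, excluded
  val=1: 1 <= 3, excluded
  val=2: 2 <= 3, excluded
  val=3: 3 <= 3, excluded
  val=4: 4 > 3, yield 4**2 = 16
Therefore out = [16].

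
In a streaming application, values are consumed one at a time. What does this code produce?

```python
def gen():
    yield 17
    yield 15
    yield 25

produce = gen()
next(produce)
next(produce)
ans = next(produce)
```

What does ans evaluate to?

Step 1: gen() creates a generator.
Step 2: next(produce) yields 17 (consumed and discarded).
Step 3: next(produce) yields 15 (consumed and discarded).
Step 4: next(produce) yields 25, assigned to ans.
Therefore ans = 25.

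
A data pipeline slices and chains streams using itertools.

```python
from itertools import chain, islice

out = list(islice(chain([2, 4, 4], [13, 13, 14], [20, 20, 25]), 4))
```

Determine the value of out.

Step 1: chain([2, 4, 4], [13, 13, 14], [20, 20, 25]) = [2, 4, 4, 13, 13, 14, 20, 20, 25].
Step 2: islice takes first 4 elements: [2, 4, 4, 13].
Therefore out = [2, 4, 4, 13].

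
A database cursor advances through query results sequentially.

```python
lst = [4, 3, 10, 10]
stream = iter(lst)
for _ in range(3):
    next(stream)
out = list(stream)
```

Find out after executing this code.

Step 1: Create iterator over [4, 3, 10, 10].
Step 2: Advance 3 positions (consuming [4, 3, 10]).
Step 3: list() collects remaining elements: [10].
Therefore out = [10].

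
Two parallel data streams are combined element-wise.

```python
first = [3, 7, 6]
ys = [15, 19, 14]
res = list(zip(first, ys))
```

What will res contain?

Step 1: zip pairs elements at same index:
  Index 0: (3, 15)
  Index 1: (7, 19)
  Index 2: (6, 14)
Therefore res = [(3, 15), (7, 19), (6, 14)].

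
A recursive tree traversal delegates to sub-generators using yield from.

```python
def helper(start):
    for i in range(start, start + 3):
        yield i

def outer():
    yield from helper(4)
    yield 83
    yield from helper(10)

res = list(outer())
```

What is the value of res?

Step 1: outer() delegates to helper(4):
  yield 4
  yield 5
  yield 6
Step 2: yield 83
Step 3: Delegates to helper(10):
  yield 10
  yield 11
  yield 12
Therefore res = [4, 5, 6, 83, 10, 11, 12].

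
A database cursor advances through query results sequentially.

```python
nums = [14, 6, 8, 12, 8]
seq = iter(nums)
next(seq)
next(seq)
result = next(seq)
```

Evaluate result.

Step 1: Create iterator over [14, 6, 8, 12, 8].
Step 2: next() consumes 14.
Step 3: next() consumes 6.
Step 4: next() returns 8.
Therefore result = 8.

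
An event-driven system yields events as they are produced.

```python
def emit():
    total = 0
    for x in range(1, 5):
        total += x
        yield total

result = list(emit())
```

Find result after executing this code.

Step 1: Generator accumulates running sum:
  x=1: total = 1, yield 1
  x=2: total = 3, yield 3
  x=3: total = 6, yield 6
  x=4: total = 10, yield 10
Therefore result = [1, 3, 6, 10].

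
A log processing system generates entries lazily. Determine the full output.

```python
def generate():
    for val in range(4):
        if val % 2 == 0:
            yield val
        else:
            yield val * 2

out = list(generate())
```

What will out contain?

Step 1: For each val in range(4), yield val if even, else val*2:
  val=0 (even): yield 0
  val=1 (odd): yield 1*2 = 2
  val=2 (even): yield 2
  val=3 (odd): yield 3*2 = 6
Therefore out = [0, 2, 2, 6].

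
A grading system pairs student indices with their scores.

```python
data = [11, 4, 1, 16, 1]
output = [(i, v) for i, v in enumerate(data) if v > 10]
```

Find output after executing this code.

Step 1: Filter enumerate([11, 4, 1, 16, 1]) keeping v > 10:
  (0, 11): 11 > 10, included
  (1, 4): 4 <= 10, excluded
  (2, 1): 1 <= 10, excluded
  (3, 16): 16 > 10, included
  (4, 1): 1 <= 10, excluded
Therefore output = [(0, 11), (3, 16)].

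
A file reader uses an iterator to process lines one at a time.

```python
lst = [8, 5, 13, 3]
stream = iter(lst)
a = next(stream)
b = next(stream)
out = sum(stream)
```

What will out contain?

Step 1: Create iterator over [8, 5, 13, 3].
Step 2: a = next() = 8, b = next() = 5.
Step 3: sum() of remaining [13, 3] = 16.
Therefore out = 16.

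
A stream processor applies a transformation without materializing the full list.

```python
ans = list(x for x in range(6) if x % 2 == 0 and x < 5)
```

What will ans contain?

Step 1: Filter range(6) where x % 2 == 0 and x < 5:
  x=0: both conditions met, included
  x=1: excluded (1 % 2 != 0)
  x=2: both conditions met, included
  x=3: excluded (3 % 2 != 0)
  x=4: both conditions met, included
  x=5: excluded (5 % 2 != 0, 5 >= 5)
Therefore ans = [0, 2, 4].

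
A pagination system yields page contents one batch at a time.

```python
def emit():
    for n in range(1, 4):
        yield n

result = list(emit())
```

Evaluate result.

Step 1: The generator yields each value from range(1, 4).
Step 2: list() consumes all yields: [1, 2, 3].
Therefore result = [1, 2, 3].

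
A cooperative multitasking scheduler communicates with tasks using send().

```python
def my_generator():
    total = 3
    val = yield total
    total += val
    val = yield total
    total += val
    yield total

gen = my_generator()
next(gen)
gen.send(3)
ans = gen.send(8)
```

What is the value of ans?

Step 1: next() -> yield total=3.
Step 2: send(3) -> val=3, total = 3+3 = 6, yield 6.
Step 3: send(8) -> val=8, total = 6+8 = 14, yield 14.
Therefore ans = 14.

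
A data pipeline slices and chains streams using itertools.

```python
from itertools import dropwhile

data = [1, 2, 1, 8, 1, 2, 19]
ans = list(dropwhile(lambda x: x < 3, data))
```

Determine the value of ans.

Step 1: dropwhile drops elements while < 3:
  1 < 3: dropped
  2 < 3: dropped
  1 < 3: dropped
  8: kept (dropping stopped)
Step 2: Remaining elements kept regardless of condition.
Therefore ans = [8, 1, 2, 19].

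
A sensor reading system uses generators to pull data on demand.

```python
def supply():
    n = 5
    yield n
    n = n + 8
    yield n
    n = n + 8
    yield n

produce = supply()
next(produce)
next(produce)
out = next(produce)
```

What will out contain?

Step 1: Trace through generator execution:
  Yield 1: n starts at 5, yield 5
  Yield 2: n = 5 + 8 = 13, yield 13
  Yield 3: n = 13 + 8 = 21, yield 21
Step 2: First next() gets 5, second next() gets the second value, third next() yields 21.
Therefore out = 21.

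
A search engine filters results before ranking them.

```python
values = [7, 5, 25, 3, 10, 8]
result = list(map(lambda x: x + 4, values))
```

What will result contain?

Step 1: Apply lambda x: x + 4 to each element:
  7 -> 11
  5 -> 9
  25 -> 29
  3 -> 7
  10 -> 14
  8 -> 12
Therefore result = [11, 9, 29, 7, 14, 12].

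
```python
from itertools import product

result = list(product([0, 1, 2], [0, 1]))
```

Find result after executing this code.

Step 1: product([0, 1, 2], [0, 1]) gives all pairs:
  (0, 0)
  (0, 1)
  (1, 0)
  (1, 1)
  (2, 0)
  (2, 1)
Therefore result = [(0, 0), (0, 1), (1, 0), (1, 1), (2, 0), (2, 1)].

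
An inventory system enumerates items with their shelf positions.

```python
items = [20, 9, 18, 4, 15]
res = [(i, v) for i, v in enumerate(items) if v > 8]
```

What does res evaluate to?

Step 1: Filter enumerate([20, 9, 18, 4, 15]) keeping v > 8:
  (0, 20): 20 > 8, included
  (1, 9): 9 > 8, included
  (2, 18): 18 > 8, included
  (3, 4): 4 <= 8, excluded
  (4, 15): 15 > 8, included
Therefore res = [(0, 20), (1, 9), (2, 18), (4, 15)].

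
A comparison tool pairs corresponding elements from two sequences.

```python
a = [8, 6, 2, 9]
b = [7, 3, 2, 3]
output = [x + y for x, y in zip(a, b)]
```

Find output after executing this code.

Step 1: Add corresponding elements:
  8 + 7 = 15
  6 + 3 = 9
  2 + 2 = 4
  9 + 3 = 12
Therefore output = [15, 9, 4, 12].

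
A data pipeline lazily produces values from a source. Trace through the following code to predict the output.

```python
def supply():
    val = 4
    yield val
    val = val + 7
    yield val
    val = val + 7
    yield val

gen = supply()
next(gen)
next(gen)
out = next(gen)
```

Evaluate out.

Step 1: Trace through generator execution:
  Yield 1: val starts at 4, yield 4
  Yield 2: val = 4 + 7 = 11, yield 11
  Yield 3: val = 11 + 7 = 18, yield 18
Step 2: First next() gets 4, second next() gets the second value, third next() yields 18.
Therefore out = 18.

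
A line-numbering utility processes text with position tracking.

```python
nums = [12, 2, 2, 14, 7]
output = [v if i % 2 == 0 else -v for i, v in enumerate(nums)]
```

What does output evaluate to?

Step 1: For each (i, v), keep v if i is even, negate if odd:
  i=0 (even): keep 12
  i=1 (odd): negate to -2
  i=2 (even): keep 2
  i=3 (odd): negate to -14
  i=4 (even): keep 7
Therefore output = [12, -2, 2, -14, 7].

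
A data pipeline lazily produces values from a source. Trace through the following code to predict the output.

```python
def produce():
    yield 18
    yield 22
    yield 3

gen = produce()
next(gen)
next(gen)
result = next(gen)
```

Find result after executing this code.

Step 1: produce() creates a generator.
Step 2: next(gen) yields 18 (consumed and discarded).
Step 3: next(gen) yields 22 (consumed and discarded).
Step 4: next(gen) yields 3, assigned to result.
Therefore result = 3.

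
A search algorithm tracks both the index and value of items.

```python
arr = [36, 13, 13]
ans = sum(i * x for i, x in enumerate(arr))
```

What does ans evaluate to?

Step 1: Compute i * x for each (i, x) in enumerate([36, 13, 13]):
  i=0, x=36: 0*36 = 0
  i=1, x=13: 1*13 = 13
  i=2, x=13: 2*13 = 26
Step 2: sum = 0 + 13 + 26 = 39.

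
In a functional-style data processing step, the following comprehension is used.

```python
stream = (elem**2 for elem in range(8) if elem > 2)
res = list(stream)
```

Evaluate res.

Step 1: For range(8), keep elem > 2, then square:
  elem=0: 0 <= 2, excluded
  elem=1: 1 <= 2, excluded
  elem=2: 2 <= 2, excluded
  elem=3: 3 > 2, yield 3**2 = 9
  elem=4: 4 > 2, yield 4**2 = 16
  elem=5: 5 > 2, yield 5**2 = 25
  elem=6: 6 > 2, yield 6**2 = 36
  elem=7: 7 > 2, yield 7**2 = 49
Therefore res = [9, 16, 25, 36, 49].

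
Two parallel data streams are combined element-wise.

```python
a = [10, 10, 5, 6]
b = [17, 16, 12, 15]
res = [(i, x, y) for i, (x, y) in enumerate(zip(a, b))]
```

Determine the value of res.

Step 1: enumerate(zip(a, b)) gives index with paired elements:
  i=0: (10, 17)
  i=1: (10, 16)
  i=2: (5, 12)
  i=3: (6, 15)
Therefore res = [(0, 10, 17), (1, 10, 16), (2, 5, 12), (3, 6, 15)].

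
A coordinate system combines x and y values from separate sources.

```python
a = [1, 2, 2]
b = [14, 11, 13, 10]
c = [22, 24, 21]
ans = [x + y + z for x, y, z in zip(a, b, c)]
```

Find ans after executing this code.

Step 1: zip three lists (truncates to shortest, len=3):
  1 + 14 + 22 = 37
  2 + 11 + 24 = 37
  2 + 13 + 21 = 36
Therefore ans = [37, 37, 36].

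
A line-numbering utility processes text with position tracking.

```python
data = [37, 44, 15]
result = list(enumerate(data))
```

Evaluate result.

Step 1: enumerate pairs each element with its index:
  (0, 37)
  (1, 44)
  (2, 15)
Therefore result = [(0, 37), (1, 44), (2, 15)].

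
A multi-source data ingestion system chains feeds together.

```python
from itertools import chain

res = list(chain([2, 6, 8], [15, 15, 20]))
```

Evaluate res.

Step 1: chain() concatenates iterables: [2, 6, 8] + [15, 15, 20].
Therefore res = [2, 6, 8, 15, 15, 20].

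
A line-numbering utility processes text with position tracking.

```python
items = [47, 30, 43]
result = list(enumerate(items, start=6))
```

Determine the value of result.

Step 1: enumerate with start=6:
  (6, 47)
  (7, 30)
  (8, 43)
Therefore result = [(6, 47), (7, 30), (8, 43)].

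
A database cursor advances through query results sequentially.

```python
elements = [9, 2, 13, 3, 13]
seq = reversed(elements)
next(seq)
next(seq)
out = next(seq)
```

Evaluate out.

Step 1: reversed([9, 2, 13, 3, 13]) gives iterator: [13, 3, 13, 2, 9].
Step 2: First next() = 13, second next() = 3.
Step 3: Third next() = 13.
Therefore out = 13.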